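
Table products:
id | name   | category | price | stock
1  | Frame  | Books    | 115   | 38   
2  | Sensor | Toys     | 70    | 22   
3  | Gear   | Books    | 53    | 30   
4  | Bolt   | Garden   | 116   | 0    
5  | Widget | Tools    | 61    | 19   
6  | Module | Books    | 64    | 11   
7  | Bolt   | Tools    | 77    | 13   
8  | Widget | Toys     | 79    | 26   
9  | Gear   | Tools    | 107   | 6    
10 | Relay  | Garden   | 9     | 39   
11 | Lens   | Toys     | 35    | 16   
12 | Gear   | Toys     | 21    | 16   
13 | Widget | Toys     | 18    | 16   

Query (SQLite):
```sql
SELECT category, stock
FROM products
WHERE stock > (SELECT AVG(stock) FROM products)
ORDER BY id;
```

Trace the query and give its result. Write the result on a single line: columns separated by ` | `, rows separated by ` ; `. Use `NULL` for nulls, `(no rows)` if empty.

Books | 38 ; Toys | 22 ; Books | 30 ; Toys | 26 ; Garden | 39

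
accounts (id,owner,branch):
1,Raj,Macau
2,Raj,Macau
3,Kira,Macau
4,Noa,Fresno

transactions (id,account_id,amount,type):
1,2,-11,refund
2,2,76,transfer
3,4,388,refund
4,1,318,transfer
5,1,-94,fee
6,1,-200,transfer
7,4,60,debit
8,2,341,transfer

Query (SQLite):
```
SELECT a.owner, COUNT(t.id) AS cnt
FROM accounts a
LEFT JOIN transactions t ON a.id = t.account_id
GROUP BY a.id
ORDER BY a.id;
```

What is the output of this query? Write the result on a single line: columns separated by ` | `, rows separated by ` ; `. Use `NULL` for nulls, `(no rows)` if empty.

Raj | 3 ; Raj | 3 ; Kira | 0 ; Noa | 2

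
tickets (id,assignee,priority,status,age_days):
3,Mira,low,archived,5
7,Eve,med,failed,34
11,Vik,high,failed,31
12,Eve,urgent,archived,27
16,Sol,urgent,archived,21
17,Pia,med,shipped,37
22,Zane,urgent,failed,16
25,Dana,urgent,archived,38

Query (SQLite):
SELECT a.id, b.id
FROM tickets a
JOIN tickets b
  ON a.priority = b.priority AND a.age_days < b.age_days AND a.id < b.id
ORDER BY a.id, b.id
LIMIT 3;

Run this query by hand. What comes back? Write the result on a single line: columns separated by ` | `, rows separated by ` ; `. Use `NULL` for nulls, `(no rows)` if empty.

Pairs (a,b) with same priority, a.age_days < b.age_days, a.id < b.id.
priority groups: high:{11} low:{3} med:{7,17} urgent:{12,16,22,25}
Ordered by (a.id, b.id); first 3.

7 | 17 ; 12 | 25 ; 16 | 25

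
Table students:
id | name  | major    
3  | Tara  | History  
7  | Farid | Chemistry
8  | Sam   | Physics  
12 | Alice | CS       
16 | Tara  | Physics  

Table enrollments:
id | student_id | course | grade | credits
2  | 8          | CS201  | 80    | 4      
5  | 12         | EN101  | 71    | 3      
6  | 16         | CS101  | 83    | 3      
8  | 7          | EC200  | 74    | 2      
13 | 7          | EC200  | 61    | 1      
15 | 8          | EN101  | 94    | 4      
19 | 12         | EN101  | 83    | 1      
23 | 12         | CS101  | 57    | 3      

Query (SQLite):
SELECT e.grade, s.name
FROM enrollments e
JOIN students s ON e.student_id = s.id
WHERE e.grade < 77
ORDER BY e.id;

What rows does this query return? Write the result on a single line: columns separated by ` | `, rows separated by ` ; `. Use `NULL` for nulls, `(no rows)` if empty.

Each enrollments row matches the students row where student_id = students.id.
Then keep rows with e.grade < 77.

71 | Alice ; 74 | Farid ; 61 | Farid ; 57 | Alice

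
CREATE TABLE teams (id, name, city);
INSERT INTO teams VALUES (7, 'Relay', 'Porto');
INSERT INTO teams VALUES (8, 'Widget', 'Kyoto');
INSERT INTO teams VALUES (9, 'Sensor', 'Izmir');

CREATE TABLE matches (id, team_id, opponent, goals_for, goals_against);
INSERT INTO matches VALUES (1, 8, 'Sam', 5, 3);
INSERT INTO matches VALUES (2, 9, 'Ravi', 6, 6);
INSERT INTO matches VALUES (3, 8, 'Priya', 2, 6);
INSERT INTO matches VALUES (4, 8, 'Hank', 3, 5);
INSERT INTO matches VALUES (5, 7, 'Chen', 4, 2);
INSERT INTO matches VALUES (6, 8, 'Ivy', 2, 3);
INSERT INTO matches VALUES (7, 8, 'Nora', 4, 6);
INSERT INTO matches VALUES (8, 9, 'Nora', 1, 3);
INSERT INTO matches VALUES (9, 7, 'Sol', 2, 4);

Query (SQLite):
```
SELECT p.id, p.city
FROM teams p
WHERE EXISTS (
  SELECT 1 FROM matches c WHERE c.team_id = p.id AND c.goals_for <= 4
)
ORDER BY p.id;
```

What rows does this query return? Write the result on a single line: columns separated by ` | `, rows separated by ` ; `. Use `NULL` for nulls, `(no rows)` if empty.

For each teams row, check whether any matches with matching team_id has goals_for <= 4.
Keep rows where that is true.

7 | Porto ; 8 | Kyoto ; 9 | Izmir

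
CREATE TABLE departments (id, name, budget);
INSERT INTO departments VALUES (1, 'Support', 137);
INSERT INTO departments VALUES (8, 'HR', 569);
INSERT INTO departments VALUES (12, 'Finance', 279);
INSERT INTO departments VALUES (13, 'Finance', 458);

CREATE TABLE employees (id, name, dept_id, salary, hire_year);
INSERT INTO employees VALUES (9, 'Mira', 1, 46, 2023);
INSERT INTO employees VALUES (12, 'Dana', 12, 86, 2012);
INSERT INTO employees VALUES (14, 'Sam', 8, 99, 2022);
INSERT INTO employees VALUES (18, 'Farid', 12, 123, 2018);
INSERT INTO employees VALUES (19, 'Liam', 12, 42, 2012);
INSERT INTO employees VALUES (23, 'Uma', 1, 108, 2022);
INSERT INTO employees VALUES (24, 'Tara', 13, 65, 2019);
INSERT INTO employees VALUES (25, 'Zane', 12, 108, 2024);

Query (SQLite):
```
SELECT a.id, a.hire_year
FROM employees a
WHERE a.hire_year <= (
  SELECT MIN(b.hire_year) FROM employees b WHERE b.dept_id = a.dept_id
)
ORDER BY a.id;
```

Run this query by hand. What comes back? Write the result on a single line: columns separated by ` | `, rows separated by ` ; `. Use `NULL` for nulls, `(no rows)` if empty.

12 | 2012 ; 14 | 2022 ; 19 | 2012 ; 23 | 2022 ; 24 | 2019

For each employees row a, compute MIN(hire_year) over rows sharing a.dept_id.
Keep row a if a.hire_year <= that per-group MIN.
  dept_id=1: MIN(hire_year) = 2022
  dept_id=8: MIN(hire_year) = 2022
  dept_id=12: MIN(hire_year) = 2012
  dept_id=13: MIN(hire_year) = 2019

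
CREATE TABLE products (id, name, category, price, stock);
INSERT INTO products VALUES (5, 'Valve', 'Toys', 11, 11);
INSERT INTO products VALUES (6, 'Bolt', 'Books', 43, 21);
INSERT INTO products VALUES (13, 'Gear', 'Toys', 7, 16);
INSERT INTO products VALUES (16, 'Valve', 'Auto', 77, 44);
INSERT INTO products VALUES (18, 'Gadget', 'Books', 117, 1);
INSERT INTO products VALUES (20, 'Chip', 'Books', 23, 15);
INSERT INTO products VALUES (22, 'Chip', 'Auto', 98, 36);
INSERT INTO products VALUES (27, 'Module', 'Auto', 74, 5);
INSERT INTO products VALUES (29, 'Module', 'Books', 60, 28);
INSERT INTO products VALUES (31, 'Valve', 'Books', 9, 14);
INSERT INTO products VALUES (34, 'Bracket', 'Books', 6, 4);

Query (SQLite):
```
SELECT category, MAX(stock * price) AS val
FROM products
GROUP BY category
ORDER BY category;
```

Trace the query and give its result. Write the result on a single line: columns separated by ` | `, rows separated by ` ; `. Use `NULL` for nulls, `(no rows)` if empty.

Auto | 3528 ; Books | 1680 ; Toys | 121

For each row compute stock * price.
Group by category; take MAX of the expression per group.
  Auto: ids {16, 22, 27} → MAX(stock * price)=3528
  Books: ids {6, 18, 20, 29, 31, 34} → MAX(stock * price)=1680
  Toys: ids {5, 13} → MAX(stock * price)=121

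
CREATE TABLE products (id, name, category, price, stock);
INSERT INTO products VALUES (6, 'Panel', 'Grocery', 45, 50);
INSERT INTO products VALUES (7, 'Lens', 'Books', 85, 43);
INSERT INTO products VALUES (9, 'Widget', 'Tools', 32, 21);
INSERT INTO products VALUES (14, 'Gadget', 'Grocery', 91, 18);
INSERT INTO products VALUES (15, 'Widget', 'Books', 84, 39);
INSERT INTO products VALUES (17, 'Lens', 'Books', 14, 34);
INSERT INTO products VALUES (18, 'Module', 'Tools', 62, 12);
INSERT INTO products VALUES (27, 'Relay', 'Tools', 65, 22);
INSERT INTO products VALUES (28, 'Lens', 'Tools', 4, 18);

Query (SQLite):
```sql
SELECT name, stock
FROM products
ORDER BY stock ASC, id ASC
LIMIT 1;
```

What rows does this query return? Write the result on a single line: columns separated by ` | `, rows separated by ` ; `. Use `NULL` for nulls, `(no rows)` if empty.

Sort by stock asc, tiebreak id asc: (12, id=18), (18, id=14), (18, id=28), (21, id=9) …. Take first 1.

Module | 12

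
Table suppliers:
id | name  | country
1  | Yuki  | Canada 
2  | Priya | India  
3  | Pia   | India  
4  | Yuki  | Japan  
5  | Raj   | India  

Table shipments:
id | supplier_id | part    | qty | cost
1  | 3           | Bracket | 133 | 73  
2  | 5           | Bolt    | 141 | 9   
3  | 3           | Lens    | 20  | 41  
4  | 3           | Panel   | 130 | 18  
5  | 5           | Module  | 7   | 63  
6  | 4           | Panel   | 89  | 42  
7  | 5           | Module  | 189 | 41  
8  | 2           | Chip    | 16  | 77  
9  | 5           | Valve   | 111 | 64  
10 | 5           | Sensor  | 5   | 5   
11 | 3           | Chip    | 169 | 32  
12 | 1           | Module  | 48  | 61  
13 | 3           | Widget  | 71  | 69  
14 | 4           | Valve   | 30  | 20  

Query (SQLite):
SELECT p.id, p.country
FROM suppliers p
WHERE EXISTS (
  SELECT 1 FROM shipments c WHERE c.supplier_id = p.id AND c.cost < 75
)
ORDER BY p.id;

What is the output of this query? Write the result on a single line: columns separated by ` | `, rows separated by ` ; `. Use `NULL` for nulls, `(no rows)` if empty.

1 | Canada ; 3 | India ; 4 | Japan ; 5 | India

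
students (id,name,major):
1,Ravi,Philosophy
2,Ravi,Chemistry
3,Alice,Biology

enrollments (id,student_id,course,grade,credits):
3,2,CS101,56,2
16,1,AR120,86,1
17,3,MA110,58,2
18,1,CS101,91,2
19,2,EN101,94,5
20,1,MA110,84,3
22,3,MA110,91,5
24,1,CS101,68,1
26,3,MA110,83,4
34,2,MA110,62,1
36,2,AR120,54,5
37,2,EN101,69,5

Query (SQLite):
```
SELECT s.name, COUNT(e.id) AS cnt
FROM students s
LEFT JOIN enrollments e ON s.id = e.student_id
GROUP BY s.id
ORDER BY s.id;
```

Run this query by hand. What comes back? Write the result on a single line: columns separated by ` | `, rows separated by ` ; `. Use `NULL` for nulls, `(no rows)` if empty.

Ravi | 4 ; Ravi | 5 ; Alice | 3

LEFT JOIN keeps every students row; unmatched ones get NULL for enrollments columns.
Group by students.id and compute COUNT(e.id). COUNT(col) of an all-NULL group is 0.
  1: ids {16, 18, 20, 24} → COUNT(e.id)=4
  2: ids {3, 19, 34, 36, 37} → COUNT(e.id)=5
  3: ids {17, 22, 26} → COUNT(e.id)=3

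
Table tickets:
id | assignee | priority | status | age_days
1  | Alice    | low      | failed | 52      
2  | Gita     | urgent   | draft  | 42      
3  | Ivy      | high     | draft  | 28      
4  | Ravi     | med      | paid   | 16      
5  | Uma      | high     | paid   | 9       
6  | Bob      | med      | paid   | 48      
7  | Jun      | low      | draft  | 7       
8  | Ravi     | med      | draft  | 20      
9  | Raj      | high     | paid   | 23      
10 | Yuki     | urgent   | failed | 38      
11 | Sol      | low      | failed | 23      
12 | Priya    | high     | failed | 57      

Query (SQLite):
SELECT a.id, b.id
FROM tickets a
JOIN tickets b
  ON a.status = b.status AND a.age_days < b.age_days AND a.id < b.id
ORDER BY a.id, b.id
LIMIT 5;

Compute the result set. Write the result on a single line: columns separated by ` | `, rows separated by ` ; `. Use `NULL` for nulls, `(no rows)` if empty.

1 | 12 ; 4 | 6 ; 4 | 9 ; 5 | 6 ; 5 | 9

Pairs (a,b) with same status, a.age_days < b.age_days, a.id < b.id.
status groups: draft:{2,3,7,8} failed:{1,10,11,12} paid:{4,5,6,9}
Ordered by (a.id, b.id); first 5.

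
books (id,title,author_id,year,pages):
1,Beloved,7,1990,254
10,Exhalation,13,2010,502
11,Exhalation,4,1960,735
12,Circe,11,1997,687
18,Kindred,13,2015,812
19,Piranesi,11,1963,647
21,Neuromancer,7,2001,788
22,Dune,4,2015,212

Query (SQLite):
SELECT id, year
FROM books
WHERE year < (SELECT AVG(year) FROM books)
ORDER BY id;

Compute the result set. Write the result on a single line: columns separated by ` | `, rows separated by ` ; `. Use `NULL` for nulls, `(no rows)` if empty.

1 | 1990 ; 11 | 1960 ; 19 | 1963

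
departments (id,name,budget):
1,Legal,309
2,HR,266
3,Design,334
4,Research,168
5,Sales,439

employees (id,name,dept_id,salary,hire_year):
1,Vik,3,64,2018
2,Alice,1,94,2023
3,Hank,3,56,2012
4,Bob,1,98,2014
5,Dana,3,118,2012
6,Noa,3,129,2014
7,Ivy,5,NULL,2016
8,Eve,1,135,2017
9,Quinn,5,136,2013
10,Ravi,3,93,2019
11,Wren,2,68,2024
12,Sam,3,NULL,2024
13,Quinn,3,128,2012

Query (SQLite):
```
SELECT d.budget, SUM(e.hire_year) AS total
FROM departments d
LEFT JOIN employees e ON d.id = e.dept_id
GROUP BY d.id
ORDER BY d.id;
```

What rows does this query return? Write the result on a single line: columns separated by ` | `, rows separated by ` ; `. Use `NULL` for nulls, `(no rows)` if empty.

LEFT JOIN keeps every departments row; unmatched ones get NULL for employees columns.
Group by departments.id and compute SUM(e.hire_year). SUM over an all-NULL group is NULL.
  1: ids {2, 4, 8} → SUM(e.hire_year)=6054
  2: ids {11} → SUM(e.hire_year)=2024
  3: ids {1, 3, 5, 6, 10, 12, 13} → SUM(e.hire_year)=14111
  4: ids {—} → SUM(e.hire_year)=NULL
  5: ids {7, 9} → SUM(e.hire_year)=4029

309 | 6054 ; 266 | 2024 ; 334 | 14111 ; 168 | NULL ; 439 | 4029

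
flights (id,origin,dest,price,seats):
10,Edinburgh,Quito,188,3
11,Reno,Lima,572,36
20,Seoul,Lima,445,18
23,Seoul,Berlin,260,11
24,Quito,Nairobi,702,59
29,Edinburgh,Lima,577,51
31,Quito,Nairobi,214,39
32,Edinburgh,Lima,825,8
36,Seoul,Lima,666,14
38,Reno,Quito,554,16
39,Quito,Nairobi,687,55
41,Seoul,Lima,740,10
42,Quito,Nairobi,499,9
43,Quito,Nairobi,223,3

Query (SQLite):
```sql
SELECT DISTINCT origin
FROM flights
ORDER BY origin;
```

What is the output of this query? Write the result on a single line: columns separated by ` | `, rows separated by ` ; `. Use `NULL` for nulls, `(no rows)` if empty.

Collect distinct origin values from flights.

Edinburgh ; Quito ; Reno ; Seoul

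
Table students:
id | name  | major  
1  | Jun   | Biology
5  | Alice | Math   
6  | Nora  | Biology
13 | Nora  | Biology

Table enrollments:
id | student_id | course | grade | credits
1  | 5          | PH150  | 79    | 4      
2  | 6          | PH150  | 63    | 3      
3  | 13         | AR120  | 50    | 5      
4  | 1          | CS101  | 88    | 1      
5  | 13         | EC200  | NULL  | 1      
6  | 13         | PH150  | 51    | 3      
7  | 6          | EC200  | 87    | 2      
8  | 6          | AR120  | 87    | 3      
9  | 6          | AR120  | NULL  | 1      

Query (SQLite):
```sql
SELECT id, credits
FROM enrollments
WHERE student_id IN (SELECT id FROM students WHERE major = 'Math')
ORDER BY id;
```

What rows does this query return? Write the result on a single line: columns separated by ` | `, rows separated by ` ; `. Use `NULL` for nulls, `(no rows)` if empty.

1 | 4

Inner query: students.id where major = 'Math'.
Outer: keep enrollments rows whose student_id is in that set.
Inner query → {5}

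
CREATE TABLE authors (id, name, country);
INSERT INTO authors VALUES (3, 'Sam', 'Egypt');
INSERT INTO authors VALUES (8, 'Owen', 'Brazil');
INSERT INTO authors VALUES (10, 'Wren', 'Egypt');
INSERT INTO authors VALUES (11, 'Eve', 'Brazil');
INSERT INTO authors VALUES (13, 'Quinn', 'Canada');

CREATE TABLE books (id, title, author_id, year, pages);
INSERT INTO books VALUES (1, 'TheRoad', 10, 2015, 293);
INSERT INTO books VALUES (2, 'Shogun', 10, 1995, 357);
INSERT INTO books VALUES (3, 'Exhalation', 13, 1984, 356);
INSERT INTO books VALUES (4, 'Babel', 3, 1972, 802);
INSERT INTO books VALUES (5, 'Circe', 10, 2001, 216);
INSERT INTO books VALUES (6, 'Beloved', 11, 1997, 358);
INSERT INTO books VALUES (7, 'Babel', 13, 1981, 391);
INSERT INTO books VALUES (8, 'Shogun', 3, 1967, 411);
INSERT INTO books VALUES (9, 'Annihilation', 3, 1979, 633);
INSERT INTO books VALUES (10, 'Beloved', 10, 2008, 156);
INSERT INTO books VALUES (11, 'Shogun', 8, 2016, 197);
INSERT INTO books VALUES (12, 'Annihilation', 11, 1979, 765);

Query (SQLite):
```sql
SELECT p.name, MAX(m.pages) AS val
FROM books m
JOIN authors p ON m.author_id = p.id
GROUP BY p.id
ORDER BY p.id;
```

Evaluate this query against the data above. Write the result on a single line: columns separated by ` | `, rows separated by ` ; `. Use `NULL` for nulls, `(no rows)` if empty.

Sam | 802 ; Owen | 197 ; Wren | 357 ; Eve | 765 ; Quinn | 391

Join each books row to its authors via author_id.
Group joined rows by authors.id; compute MAX(m.pages) per group.
  3: ids {4, 8, 9} → MAX(m.pages)=802
  8: ids {11} → MAX(m.pages)=197
  10: ids {1, 2, 5, 10} → MAX(m.pages)=357
  11: ids {6, 12} → MAX(m.pages)=765
  13: ids {3, 7} → MAX(m.pages)=391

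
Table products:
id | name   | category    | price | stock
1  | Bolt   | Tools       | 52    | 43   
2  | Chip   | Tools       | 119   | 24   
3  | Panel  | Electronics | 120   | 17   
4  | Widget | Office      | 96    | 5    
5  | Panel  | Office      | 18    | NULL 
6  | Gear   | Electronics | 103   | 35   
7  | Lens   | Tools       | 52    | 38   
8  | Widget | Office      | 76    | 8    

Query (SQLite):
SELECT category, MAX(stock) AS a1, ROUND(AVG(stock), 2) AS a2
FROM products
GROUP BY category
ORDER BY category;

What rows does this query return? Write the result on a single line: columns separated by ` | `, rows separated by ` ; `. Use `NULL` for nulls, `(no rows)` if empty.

Group products by category.
Per group compute: MAX(stock), ROUND(AVG(stock), 2).
  Electronics: ids {3, 6} → MAX(stock)=35, ROUND(AVG(stock), 2)=26
  Office: ids {4, 5, 8} → MAX(stock)=8, ROUND(AVG(stock), 2)=6.5
  Tools: ids {1, 2, 7} → MAX(stock)=43, ROUND(AVG(stock), 2)=35

Electronics | 35 | 26 ; Office | 8 | 6.5 ; Tools | 43 | 35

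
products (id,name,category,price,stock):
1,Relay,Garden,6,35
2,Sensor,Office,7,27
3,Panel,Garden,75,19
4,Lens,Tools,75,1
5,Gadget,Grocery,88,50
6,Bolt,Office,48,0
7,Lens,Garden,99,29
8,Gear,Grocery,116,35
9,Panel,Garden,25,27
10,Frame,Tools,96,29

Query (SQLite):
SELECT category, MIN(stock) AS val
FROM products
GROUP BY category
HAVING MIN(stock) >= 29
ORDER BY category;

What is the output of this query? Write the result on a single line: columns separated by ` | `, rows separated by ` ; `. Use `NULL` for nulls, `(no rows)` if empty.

Grocery | 35

Partition products by category; compute MIN(stock) within each group.
HAVING: keep groups where MIN(stock) >= 29.
  Garden: ids {1, 3, 7, 9} → MIN(stock)=19
  Grocery: ids {5, 8} → MIN(stock)=35
  Office: ids {2, 6} → MIN(stock)=0
  Tools: ids {4, 10} → MIN(stock)=1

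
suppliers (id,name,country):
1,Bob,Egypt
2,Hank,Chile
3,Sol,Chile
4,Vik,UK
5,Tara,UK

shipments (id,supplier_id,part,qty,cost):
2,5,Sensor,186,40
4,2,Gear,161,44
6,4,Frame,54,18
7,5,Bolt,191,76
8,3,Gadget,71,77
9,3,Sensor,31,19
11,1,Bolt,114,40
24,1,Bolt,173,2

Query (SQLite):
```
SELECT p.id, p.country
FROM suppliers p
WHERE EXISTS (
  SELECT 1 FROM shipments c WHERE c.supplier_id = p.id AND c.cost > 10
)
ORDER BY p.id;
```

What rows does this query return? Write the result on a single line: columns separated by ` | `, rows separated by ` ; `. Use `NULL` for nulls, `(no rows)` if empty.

1 | Egypt ; 2 | Chile ; 3 | Chile ; 4 | UK ; 5 | UK

For each suppliers row, check whether any shipments with matching supplier_id has cost > 10.
Keep rows where that is true.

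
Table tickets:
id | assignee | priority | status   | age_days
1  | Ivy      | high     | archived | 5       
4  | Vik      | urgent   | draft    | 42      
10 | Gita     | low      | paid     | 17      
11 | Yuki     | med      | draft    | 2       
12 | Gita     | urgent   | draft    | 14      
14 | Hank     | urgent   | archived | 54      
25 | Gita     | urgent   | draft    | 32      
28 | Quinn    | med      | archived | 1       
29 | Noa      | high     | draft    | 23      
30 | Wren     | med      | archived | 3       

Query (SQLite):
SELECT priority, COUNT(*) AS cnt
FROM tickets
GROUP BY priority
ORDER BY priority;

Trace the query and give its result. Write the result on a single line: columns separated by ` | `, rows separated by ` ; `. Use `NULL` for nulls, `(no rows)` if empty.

Partition tickets by priority; compute COUNT(*) within each group.
  high: ids {1, 29} → COUNT(*)=2
  low: ids {10} → COUNT(*)=1
  med: ids {11, 28, 30} → COUNT(*)=3
  urgent: ids {4, 12, 14, 25} → COUNT(*)=4

high | 2 ; low | 1 ; med | 3 ; urgent | 4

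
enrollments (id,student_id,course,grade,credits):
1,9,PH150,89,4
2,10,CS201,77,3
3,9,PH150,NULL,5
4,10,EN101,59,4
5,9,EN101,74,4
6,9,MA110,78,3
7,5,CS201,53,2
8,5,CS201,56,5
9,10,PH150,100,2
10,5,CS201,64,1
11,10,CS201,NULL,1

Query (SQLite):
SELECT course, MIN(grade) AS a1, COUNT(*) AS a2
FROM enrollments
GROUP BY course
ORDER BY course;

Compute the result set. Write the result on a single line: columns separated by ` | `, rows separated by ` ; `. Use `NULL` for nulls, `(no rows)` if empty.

CS201 | 53 | 5 ; EN101 | 59 | 2 ; MA110 | 78 | 1 ; PH150 | 89 | 3

Group enrollments by course.
Per group compute: MIN(grade), COUNT(*).
  CS201: ids {2, 7, 8, 10, 11} → MIN(grade)=53, COUNT(*)=5
  EN101: ids {4, 5} → MIN(grade)=59, COUNT(*)=2
  MA110: ids {6} → MIN(grade)=78, COUNT(*)=1
  PH150: ids {1, 3, 9} → MIN(grade)=89, COUNT(*)=3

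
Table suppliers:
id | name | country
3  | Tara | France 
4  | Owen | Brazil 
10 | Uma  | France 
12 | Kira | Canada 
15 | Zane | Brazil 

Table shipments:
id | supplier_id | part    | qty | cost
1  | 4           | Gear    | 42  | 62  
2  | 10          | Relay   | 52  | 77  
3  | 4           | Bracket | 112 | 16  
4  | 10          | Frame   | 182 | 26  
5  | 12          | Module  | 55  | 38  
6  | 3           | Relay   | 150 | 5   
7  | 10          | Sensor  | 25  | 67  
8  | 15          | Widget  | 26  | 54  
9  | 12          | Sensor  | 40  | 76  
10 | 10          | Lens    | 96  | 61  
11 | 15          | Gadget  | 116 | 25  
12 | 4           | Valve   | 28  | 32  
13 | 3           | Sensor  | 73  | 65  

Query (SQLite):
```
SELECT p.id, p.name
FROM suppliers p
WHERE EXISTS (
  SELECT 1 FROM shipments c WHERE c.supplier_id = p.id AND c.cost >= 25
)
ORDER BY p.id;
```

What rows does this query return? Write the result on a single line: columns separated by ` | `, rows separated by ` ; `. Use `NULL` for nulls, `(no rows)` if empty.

For each suppliers row, check whether any shipments with matching supplier_id has cost >= 25.
Keep rows where that is true.

3 | Tara ; 4 | Owen ; 10 | Uma ; 12 | Kira ; 15 | Zane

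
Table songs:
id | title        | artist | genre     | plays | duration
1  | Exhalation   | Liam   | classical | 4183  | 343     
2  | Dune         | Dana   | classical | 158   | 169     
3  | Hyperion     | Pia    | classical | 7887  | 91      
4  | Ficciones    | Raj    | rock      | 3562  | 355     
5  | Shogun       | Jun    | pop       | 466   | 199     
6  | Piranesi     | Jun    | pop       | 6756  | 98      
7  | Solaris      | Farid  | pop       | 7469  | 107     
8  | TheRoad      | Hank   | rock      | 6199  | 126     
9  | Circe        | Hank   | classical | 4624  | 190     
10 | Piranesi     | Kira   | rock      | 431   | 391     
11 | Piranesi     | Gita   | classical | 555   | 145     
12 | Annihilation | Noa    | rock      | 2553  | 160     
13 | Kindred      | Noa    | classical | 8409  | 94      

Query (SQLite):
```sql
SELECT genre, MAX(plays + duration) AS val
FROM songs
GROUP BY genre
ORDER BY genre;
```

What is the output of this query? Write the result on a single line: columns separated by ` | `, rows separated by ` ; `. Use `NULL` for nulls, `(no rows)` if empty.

classical | 8503 ; pop | 7576 ; rock | 6325

For each row compute plays + duration.
Group by genre; take MAX of the expression per group.
  classical: ids {1, 2, 3, 9, 11, 13} → MAX(plays + duration)=8503
  pop: ids {5, 6, 7} → MAX(plays + duration)=7576
  rock: ids {4, 8, 10, 12} → MAX(plays + duration)=6325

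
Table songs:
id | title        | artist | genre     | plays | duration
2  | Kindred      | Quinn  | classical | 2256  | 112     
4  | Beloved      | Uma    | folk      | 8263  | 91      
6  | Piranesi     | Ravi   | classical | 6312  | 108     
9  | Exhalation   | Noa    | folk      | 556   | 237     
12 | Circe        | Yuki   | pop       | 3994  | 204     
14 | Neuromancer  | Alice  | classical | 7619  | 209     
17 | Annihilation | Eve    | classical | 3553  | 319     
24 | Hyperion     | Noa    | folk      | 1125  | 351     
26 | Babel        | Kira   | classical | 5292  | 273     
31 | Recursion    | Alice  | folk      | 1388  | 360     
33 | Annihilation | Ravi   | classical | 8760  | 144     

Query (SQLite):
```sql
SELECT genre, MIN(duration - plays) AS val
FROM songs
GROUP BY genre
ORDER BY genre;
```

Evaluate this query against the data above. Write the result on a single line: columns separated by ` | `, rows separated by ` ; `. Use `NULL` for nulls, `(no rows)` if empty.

classical | -8616 ; folk | -8172 ; pop | -3790

For each row compute duration - plays.
Group by genre; take MIN of the expression per group.
  classical: ids {2, 6, 14, 17, 26, 33} → MIN(duration - plays)=-8616
  folk: ids {4, 9, 24, 31} → MIN(duration - plays)=-8172
  pop: ids {12} → MIN(duration - plays)=-3790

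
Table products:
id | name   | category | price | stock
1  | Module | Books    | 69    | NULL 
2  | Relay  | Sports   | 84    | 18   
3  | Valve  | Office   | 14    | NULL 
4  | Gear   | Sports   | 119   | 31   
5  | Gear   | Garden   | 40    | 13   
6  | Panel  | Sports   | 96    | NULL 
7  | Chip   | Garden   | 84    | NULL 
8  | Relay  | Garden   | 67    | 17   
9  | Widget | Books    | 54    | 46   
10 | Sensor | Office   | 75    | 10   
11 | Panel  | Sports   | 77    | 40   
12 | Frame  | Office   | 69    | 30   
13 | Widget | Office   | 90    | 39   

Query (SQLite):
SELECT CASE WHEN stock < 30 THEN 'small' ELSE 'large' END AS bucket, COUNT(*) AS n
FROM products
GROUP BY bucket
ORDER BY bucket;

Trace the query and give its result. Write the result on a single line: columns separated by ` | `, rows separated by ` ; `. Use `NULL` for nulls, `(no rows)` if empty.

Bucket rows by stock < 30 → 'small' else 'large'; count each bucket.
NULL < 30 is unknown, so NULL stock falls into ELSE → 'large'.

large | 9 ; small | 4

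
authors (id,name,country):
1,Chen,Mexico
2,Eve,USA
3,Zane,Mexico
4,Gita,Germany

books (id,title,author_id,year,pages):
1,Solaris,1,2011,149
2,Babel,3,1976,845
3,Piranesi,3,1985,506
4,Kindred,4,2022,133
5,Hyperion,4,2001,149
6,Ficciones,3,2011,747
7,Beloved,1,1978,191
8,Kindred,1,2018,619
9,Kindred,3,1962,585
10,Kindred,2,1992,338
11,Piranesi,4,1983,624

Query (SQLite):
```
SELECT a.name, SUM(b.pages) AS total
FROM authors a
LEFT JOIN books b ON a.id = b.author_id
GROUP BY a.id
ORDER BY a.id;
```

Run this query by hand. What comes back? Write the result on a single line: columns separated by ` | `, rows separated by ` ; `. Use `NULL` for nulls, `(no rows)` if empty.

LEFT JOIN keeps every authors row; unmatched ones get NULL for books columns.
Group by authors.id and compute SUM(b.pages). SUM over an all-NULL group is NULL.
  1: ids {1, 7, 8} → SUM(b.pages)=959
  2: ids {10} → SUM(b.pages)=338
  3: ids {2, 3, 6, 9} → SUM(b.pages)=2683
  4: ids {4, 5, 11} → SUM(b.pages)=906

Chen | 959 ; Eve | 338 ; Zane | 2683 ; Gita | 906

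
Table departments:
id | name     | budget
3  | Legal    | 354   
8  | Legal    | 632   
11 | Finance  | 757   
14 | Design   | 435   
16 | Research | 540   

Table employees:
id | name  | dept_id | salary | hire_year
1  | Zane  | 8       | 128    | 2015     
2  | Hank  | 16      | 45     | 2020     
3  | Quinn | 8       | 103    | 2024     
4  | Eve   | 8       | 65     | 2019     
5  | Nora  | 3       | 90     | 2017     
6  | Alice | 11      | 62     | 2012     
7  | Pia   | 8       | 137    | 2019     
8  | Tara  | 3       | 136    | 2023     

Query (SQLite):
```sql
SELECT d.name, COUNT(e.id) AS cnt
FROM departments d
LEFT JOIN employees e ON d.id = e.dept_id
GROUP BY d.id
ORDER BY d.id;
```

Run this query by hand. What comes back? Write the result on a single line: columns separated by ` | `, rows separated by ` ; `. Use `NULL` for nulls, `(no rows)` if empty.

LEFT JOIN keeps every departments row; unmatched ones get NULL for employees columns.
Group by departments.id and compute COUNT(e.id). COUNT(col) of an all-NULL group is 0.
  3: ids {5, 8} → COUNT(e.id)=2
  8: ids {1, 3, 4, 7} → COUNT(e.id)=4
  11: ids {6} → COUNT(e.id)=1
  14: ids {—} → COUNT(e.id)=0
  16: ids {2} → COUNT(e.id)=1

Legal | 2 ; Legal | 4 ; Finance | 1 ; Design | 0 ; Research | 1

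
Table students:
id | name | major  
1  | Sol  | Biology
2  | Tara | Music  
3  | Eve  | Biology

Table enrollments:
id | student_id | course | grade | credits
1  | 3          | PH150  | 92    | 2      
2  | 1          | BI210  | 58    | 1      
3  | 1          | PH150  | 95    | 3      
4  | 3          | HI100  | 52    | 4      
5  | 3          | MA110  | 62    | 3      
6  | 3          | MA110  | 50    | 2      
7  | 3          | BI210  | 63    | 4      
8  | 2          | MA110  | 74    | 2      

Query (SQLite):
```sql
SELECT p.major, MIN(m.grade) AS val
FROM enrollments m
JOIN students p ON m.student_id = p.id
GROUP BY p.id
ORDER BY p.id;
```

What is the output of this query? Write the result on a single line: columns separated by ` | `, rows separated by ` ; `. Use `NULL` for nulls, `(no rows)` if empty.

Biology | 58 ; Music | 74 ; Biology | 50

Join each enrollments row to its students via student_id.
Group joined rows by students.id; compute MIN(m.grade) per group.
  1: ids {2, 3} → MIN(m.grade)=58
  2: ids {8} → MIN(m.grade)=74
  3: ids {1, 4, 5, 6, 7} → MIN(m.grade)=50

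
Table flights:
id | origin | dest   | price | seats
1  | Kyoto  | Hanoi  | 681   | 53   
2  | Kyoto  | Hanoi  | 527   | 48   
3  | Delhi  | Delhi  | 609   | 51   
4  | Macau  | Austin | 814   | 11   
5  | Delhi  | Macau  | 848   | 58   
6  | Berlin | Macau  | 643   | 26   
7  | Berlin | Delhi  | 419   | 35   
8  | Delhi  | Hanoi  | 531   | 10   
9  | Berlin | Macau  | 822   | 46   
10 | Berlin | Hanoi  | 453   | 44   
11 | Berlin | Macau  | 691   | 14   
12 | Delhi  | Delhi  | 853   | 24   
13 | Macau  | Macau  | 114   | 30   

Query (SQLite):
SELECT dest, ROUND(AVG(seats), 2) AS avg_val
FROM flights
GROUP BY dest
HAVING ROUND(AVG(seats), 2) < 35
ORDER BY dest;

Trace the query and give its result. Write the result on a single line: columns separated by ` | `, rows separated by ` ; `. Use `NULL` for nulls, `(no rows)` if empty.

Partition flights by dest; compute ROUND(AVG(seats), 2) within each group.
HAVING: keep groups where ROUND(AVG(seats), 2) < 35.
  Austin: ids {4} → ROUND(AVG(seats), 2)=11
  Delhi: ids {3, 7, 12} → ROUND(AVG(seats), 2)=36.67
  Hanoi: ids {1, 2, 8, 10} → ROUND(AVG(seats), 2)=38.75
  Macau: ids {5, 6, 9, 11, 13} → ROUND(AVG(seats), 2)=34.8

Austin | 11 ; Macau | 34.8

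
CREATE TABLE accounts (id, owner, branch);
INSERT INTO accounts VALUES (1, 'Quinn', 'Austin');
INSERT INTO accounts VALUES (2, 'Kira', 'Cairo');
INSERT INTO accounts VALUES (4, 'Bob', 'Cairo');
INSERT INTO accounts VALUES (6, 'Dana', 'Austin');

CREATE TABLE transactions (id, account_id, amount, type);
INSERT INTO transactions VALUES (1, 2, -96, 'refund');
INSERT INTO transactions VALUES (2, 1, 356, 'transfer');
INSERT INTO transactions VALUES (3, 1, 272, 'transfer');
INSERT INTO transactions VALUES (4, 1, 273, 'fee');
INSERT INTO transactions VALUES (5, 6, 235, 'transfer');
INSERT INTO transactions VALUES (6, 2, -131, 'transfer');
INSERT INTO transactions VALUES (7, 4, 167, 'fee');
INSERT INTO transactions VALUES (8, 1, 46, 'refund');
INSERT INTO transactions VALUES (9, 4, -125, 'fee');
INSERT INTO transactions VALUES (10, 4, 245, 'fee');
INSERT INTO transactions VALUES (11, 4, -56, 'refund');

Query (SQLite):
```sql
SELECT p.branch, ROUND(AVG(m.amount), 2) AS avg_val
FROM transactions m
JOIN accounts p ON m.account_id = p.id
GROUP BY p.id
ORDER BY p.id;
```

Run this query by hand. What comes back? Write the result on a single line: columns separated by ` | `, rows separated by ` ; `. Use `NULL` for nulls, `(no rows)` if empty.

Join each transactions row to its accounts via account_id.
Group joined rows by accounts.id; compute ROUND(AVG(m.amount), 2) per group.
  1: ids {2, 3, 4, 8} → ROUND(AVG(m.amount), 2)=236.75
  2: ids {1, 6} → ROUND(AVG(m.amount), 2)=-113.5
  4: ids {7, 9, 10, 11} → ROUND(AVG(m.amount), 2)=57.75
  6: ids {5} → ROUND(AVG(m.amount), 2)=235

Austin | 236.75 ; Cairo | -113.5 ; Cairo | 57.75 ; Austin | 235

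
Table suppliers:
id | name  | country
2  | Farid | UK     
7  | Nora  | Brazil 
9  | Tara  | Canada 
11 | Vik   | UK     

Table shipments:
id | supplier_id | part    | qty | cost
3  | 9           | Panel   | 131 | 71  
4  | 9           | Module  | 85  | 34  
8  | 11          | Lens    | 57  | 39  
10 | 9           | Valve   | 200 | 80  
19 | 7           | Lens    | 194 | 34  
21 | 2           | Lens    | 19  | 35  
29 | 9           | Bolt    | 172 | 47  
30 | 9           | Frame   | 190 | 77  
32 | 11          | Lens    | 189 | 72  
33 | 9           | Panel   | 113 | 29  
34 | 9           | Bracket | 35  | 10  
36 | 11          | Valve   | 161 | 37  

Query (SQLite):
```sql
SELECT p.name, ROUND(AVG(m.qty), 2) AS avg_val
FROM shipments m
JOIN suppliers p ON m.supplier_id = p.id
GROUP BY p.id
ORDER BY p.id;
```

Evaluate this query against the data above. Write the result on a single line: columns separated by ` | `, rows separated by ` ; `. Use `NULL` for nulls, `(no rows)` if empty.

Join each shipments row to its suppliers via supplier_id.
Group joined rows by suppliers.id; compute ROUND(AVG(m.qty), 2) per group.
  2: ids {21} → ROUND(AVG(m.qty), 2)=19
  7: ids {19} → ROUND(AVG(m.qty), 2)=194
  9: ids {3, 4, 10, 29, 30, 33, 34} → ROUND(AVG(m.qty), 2)=132.29
  11: ids {8, 32, 36} → ROUND(AVG(m.qty), 2)=135.67

Farid | 19 ; Nora | 194 ; Tara | 132.29 ; Vik | 135.67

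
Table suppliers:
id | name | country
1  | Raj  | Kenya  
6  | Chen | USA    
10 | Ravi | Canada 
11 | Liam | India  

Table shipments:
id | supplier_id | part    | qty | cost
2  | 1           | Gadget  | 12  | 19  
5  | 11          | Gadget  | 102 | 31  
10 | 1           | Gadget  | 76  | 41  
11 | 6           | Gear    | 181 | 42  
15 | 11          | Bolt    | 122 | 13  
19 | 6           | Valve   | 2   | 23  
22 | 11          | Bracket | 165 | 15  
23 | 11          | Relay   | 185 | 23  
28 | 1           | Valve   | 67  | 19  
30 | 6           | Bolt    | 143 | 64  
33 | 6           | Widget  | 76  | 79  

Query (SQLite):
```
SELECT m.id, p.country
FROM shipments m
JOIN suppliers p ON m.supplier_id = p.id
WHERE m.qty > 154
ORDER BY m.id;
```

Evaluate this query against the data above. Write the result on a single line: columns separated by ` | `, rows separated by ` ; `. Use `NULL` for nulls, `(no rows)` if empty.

Each shipments row matches the suppliers row where supplier_id = suppliers.id.
Then keep rows with m.qty > 154.

11 | USA ; 22 | India ; 23 | India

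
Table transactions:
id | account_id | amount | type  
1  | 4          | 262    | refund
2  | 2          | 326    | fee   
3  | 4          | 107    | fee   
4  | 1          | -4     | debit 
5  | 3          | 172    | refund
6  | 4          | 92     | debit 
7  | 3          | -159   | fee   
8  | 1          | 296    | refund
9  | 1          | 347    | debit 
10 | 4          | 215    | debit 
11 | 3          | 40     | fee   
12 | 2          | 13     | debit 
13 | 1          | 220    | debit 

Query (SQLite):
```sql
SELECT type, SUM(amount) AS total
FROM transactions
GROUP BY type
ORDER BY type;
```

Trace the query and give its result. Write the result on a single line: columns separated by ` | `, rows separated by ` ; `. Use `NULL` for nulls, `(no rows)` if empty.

debit | 883 ; fee | 314 ; refund | 730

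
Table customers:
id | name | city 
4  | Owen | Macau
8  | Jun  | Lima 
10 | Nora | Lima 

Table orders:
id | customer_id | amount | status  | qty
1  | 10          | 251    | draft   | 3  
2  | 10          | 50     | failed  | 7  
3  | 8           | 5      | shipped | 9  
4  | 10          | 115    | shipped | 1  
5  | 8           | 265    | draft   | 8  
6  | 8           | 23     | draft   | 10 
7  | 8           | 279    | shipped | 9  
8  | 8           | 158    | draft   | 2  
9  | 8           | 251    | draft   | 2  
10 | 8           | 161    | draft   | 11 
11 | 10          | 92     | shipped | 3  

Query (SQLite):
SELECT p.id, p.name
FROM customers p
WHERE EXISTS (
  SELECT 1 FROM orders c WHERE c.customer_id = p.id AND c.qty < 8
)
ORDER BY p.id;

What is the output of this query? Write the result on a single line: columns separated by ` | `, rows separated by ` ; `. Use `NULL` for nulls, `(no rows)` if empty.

For each customers row, check whether any orders with matching customer_id has qty < 8.
Keep rows where that is true.

8 | Jun ; 10 | Nora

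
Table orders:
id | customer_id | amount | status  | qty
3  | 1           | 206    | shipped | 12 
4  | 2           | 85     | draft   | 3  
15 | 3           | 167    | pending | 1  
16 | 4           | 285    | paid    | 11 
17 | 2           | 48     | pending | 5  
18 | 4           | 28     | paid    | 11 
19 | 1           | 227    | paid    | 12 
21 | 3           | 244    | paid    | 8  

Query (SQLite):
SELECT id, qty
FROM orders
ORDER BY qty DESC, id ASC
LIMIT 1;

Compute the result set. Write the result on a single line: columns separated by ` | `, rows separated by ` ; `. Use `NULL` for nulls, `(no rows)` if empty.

3 | 12

Sort by qty desc, tiebreak id asc: (12, id=3), (12, id=19), (11, id=16), (11, id=18) …. Take first 1.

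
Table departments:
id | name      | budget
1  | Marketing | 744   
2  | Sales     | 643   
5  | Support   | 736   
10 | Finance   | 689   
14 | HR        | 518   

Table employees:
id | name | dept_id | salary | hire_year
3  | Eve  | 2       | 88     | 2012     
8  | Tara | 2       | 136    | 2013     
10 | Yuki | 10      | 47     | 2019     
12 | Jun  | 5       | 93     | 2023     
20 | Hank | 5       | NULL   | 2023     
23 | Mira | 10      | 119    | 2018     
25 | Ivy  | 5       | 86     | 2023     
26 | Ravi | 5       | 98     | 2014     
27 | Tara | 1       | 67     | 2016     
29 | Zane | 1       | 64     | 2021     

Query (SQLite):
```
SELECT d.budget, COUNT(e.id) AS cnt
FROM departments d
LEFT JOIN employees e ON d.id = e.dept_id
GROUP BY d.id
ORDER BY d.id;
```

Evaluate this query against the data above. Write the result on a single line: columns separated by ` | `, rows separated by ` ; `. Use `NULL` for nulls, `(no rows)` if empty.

744 | 2 ; 643 | 2 ; 736 | 4 ; 689 | 2 ; 518 | 0

LEFT JOIN keeps every departments row; unmatched ones get NULL for employees columns.
Group by departments.id and compute COUNT(e.id). COUNT(col) of an all-NULL group is 0.
  1: ids {27, 29} → COUNT(e.id)=2
  2: ids {3, 8} → COUNT(e.id)=2
  5: ids {12, 20, 25, 26} → COUNT(e.id)=4
  10: ids {10, 23} → COUNT(e.id)=2
  14: ids {—} → COUNT(e.id)=0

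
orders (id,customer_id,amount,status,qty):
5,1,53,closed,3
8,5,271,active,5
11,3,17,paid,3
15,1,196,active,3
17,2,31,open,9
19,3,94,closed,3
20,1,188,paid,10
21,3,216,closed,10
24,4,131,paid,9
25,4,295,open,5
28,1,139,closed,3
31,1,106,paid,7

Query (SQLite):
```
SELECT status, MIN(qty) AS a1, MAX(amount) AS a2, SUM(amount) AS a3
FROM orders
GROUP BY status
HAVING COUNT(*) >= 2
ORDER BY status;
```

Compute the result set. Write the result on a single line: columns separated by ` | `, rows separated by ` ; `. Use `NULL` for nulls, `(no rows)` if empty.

active | 3 | 271 | 467 ; closed | 3 | 216 | 502 ; open | 5 | 295 | 326 ; paid | 3 | 188 | 442

Group orders by status.
Per group compute: MIN(qty), MAX(amount), SUM(amount).
HAVING: drop groups with fewer than 2 rows.
  active: ids {8, 15} → MIN(qty)=3, MAX(amount)=271, SUM(amount)=467
  closed: ids {5, 19, 21, 28} → MIN(qty)=3, MAX(amount)=216, SUM(amount)=502
  open: ids {17, 25} → MIN(qty)=5, MAX(amount)=295, SUM(amount)=326
  paid: ids {11, 20, 24, 31} → MIN(qty)=3, MAX(amount)=188, SUM(amount)=442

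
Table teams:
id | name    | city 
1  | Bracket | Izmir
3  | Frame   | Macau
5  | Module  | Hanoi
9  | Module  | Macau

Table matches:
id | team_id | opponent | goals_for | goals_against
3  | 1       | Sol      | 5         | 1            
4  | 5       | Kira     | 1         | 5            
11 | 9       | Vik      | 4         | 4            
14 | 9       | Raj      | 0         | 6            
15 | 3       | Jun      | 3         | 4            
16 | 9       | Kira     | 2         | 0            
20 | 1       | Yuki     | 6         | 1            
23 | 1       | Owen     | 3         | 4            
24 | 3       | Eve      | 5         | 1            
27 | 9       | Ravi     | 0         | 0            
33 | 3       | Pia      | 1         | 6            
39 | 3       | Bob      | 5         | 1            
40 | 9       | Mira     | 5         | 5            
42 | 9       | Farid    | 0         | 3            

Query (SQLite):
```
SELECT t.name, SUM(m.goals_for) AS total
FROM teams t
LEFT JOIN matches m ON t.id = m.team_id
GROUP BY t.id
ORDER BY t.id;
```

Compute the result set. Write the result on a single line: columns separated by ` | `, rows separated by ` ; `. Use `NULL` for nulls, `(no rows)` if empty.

LEFT JOIN keeps every teams row; unmatched ones get NULL for matches columns.
Group by teams.id and compute SUM(m.goals_for). SUM over an all-NULL group is NULL.
  1: ids {3, 20, 23} → SUM(m.goals_for)=14
  3: ids {15, 24, 33, 39} → SUM(m.goals_for)=14
  5: ids {4} → SUM(m.goals_for)=1
  9: ids {11, 14, 16, 27, 40, 42} → SUM(m.goals_for)=11

Bracket | 14 ; Frame | 14 ; Module | 1 ; Module | 11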